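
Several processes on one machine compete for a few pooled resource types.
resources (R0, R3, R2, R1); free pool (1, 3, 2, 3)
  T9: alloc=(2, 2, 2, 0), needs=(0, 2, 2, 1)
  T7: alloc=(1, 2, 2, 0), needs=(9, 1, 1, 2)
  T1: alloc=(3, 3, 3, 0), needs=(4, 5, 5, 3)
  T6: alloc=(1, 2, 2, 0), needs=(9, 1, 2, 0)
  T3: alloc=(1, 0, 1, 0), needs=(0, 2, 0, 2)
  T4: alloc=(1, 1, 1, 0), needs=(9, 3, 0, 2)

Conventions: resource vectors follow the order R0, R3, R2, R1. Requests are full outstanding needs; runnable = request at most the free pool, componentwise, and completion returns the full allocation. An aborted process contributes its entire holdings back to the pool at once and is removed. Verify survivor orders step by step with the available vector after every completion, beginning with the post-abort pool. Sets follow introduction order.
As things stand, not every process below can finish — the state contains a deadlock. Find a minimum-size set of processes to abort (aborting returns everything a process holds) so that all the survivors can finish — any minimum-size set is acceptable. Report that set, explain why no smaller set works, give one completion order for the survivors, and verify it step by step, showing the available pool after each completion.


Minimum abort set: T7 and T4.
Key observation: the deadlocked T6 becomes finishable only because T7 and T4 released (2, 3, 3, 0); it completes at step 4 below.
Why nothing smaller works — every single abort fails: T9 alone leaves T7 blocked (short on R0); T7 alone leaves T6 blocked (short on R0); T1 alone leaves T7 blocked (short on R0); T6 alone leaves T7 blocked (short on R0); T3 alone leaves T7 blocked (short on R0); T4 alone leaves T7 blocked (short on R0).
Survivors finish in the order: T3, T1, T9, T6. Check, step by step (pool after the aborts first):
  pool = (3, 6, 5, 3)
  run T3 (needs (0, 2, 0, 2), free (3, 6, 5, 3)); after release of (1, 0, 1, 0) the pool is (4, 6, 6, 3)
  run T1 (needs (4, 5, 5, 3), free (4, 6, 6, 3)); after release of (3, 3, 3, 0) the pool is (7, 9, 9, 3)
  run T9 (needs (0, 2, 2, 1), free (7, 9, 9, 3)); after release of (2, 2, 2, 0) the pool is (9, 11, 11, 3)
  run T6 (needs (9, 1, 2, 0), free (9, 11, 11, 3)); after release of (1, 2, 2, 0) the pool is (10, 13, 13, 3)


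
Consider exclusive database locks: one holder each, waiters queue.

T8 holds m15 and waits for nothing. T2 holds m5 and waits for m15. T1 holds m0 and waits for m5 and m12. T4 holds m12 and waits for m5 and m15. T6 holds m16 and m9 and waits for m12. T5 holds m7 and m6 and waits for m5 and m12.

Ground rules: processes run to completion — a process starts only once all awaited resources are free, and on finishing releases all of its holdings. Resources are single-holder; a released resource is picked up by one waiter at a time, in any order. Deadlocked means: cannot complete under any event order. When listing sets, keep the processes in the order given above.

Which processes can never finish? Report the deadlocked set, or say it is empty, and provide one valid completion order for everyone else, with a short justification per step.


The deadlocked set is empty.
Key observation: all waits point, directly or indirectly, at processes that can finish, so nothing is permanently blocked.
A valid finishing order for the others: T8, T2, T4, T1, T5, T6.
Step-by-step check:
  T8: no waits; runs immediately, freeing m15
  T2: everything it awaited (m15) is free; runs, freeing m5
  T4: everything it awaited (m5 and m15) is free; runs, freeing m12
  T1: everything it awaited (m5 and m12) is free; runs, freeing m0
  T5: everything it awaited (m5 and m12) is free; runs, freeing m7 and m6
  T6: everything it awaited (m12) is free; runs, freeing m16 and m9


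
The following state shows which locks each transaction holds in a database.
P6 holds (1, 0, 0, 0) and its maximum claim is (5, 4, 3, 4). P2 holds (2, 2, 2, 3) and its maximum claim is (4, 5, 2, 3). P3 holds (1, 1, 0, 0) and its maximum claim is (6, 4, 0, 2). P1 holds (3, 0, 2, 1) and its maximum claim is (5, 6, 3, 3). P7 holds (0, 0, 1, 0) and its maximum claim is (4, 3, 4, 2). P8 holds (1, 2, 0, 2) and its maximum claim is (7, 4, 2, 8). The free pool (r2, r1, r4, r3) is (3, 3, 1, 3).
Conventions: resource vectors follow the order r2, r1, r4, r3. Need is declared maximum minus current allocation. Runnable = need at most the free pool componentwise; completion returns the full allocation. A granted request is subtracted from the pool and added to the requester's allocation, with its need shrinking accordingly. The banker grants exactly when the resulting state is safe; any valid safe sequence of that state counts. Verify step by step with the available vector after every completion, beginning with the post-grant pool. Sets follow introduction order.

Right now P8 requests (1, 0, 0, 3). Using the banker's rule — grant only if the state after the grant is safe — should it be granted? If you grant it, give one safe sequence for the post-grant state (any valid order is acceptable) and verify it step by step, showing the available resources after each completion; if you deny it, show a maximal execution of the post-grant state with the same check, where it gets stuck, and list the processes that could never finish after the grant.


DENY — the pretend-granted state is unsafe.
Key observation: after P2, P7 the pool peaks at (4, 5, 4, 3), and each blocked process is short somewhere: P6 on r3; P3 on r2; P1 on r1; P8 on r2.
On the post-grant state, P2, P7 is a maximal run — nothing extends it. Verifying each step:
  pool = (2, 3, 1, 0)
  run P2 (needs (2, 3, 0, 0), free (2, 3, 1, 0)); after release of (2, 2, 2, 3) the pool is (4, 5, 3, 3)
  run P7 (needs (4, 3, 3, 2), free (4, 5, 3, 3)); after release of (0, 0, 1, 0) the pool is (4, 5, 4, 3)
  blocked: P6 wants (4, 4, 3, 4), pool (4, 5, 4, 3) — not enough r3
  blocked: P3 wants (5, 3, 0, 2), pool (4, 5, 4, 3) — not enough r2
  blocked: P1 wants (2, 6, 1, 2), pool (4, 5, 4, 3) — not enough r1
  blocked: P8 wants (5, 2, 2, 3), pool (4, 5, 4, 3) — not enough r2
Had the request been granted, P6, P3, P1 and P8 could never finish.


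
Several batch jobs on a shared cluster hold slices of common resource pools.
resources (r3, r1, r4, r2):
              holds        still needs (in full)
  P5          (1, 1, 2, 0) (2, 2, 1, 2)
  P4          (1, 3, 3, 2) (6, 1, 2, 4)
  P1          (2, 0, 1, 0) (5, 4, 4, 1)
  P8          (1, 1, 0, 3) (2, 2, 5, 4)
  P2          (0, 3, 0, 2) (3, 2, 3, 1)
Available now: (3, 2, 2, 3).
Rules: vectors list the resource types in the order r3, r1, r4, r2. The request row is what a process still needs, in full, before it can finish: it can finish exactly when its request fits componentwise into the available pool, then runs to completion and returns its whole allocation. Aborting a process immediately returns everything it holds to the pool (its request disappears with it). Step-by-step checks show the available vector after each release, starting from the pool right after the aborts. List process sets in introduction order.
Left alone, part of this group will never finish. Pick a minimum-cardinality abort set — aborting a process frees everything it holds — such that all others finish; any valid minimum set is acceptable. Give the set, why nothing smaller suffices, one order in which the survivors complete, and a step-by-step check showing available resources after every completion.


The answer: abort P8.
Key observation: P1 could never have finished before the abort; with (1, 1, 0, 3) returned by P8, it fits at step 3.
No smaller set exists: with zero aborts the deadlock remains.
One survivor order: P5, P2, P1, P4. Step-by-step check (post-abort pool first):
  pool = (4, 3, 2, 6)
  P5 needs (2, 2, 1, 2) <= (4, 3, 2, 6) -> finishes; pool += (1, 1, 2, 0) = (5, 4, 4, 6)
  P2 needs (3, 2, 3, 1) <= (5, 4, 4, 6) -> finishes; pool += (0, 3, 0, 2) = (5, 7, 4, 8)
  P1 needs (5, 4, 4, 1) <= (5, 7, 4, 8) -> finishes; pool += (2, 0, 1, 0) = (7, 7, 5, 8)
  P4 needs (6, 1, 2, 4) <= (7, 7, 5, 8) -> finishes; pool += (1, 3, 3, 2) = (8, 10, 8, 10)


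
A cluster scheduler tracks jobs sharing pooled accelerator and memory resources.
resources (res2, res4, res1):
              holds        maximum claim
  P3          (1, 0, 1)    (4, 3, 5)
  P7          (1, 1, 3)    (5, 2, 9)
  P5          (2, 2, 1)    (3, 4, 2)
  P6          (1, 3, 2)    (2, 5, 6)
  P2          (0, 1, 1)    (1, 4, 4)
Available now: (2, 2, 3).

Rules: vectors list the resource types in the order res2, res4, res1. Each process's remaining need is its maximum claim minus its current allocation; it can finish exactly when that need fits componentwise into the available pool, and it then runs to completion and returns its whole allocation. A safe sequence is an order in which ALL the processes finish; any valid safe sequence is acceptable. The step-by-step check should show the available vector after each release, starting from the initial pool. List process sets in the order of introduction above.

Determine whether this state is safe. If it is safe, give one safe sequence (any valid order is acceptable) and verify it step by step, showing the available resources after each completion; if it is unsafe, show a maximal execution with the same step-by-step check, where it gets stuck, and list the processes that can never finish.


SAFE, for example via the order P5, P2, P3, P7, P6.
Key observation: the order's first zero-slack moment is P5 ((1, 2, 1) needed, (2, 2, 3) free — a requested resource with nothing to spare).
Step-by-step check:
  pool = (2, 2, 3)
  run P5 (needs (1, 2, 1), free (2, 2, 3)); after release of (2, 2, 1) the pool is (4, 4, 4)
  run P2 (needs (1, 3, 3), free (4, 4, 4)); after release of (0, 1, 1) the pool is (4, 5, 5)
  run P3 (needs (3, 3, 4), free (4, 5, 5)); after release of (1, 0, 1) the pool is (5, 5, 6)
  run P7 (needs (4, 1, 6), free (5, 5, 6)); after release of (1, 1, 3) the pool is (6, 6, 9)
  run P6 (needs (1, 2, 4), free (6, 6, 9)); after release of (1, 3, 2) the pool is (7, 9, 11)


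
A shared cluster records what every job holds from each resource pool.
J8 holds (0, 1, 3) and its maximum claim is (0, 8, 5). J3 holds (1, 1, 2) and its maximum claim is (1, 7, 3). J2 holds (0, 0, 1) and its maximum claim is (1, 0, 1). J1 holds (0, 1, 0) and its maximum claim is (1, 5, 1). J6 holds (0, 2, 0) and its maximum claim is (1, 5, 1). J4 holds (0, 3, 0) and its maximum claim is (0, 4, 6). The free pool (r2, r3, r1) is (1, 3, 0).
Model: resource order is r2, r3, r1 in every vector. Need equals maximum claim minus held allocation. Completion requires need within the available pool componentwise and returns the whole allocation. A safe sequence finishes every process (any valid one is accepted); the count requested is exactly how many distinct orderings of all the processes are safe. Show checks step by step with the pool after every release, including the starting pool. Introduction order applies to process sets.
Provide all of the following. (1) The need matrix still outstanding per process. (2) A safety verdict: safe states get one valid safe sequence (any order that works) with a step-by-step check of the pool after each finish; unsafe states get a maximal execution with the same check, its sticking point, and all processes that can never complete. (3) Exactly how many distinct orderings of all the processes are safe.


(1) Remaining need (order r2, r3, r1):
  J8: (0, 7, 2)
  J3: (0, 6, 1)
  J2: (1, 0, 0)
  J1: (1, 4, 1)
  J6: (1, 3, 1)
  J4: (0, 1, 6)
(2) SAFE, for example via the order J2, J6, J1, J3, J8, J4.
Key observation: the first exact fit in this order is J2 — it needs (1, 0, 0) with (1, 3, 0) free, meeting a requested resource to the last unit.
Verifying each step:
  pool = (1, 3, 0)
  run J2 (needs (1, 0, 0), free (1, 3, 0)); after release of (0, 0, 1) the pool is (1, 3, 1)
  run J6 (needs (1, 3, 1), free (1, 3, 1)); after release of (0, 2, 0) the pool is (1, 5, 1)
  run J1 (needs (1, 4, 1), free (1, 5, 1)); after release of (0, 1, 0) the pool is (1, 6, 1)
  run J3 (needs (0, 6, 1), free (1, 6, 1)); after release of (1, 1, 2) the pool is (2, 7, 3)
  run J8 (needs (0, 7, 2), free (2, 7, 3)); after release of (0, 1, 3) the pool is (2, 8, 6)
  run J4 (needs (0, 1, 6), free (2, 8, 6)); after release of (0, 3, 0) the pool is (2, 11, 6)
(3) Exactly 1 of the possible complete orderings is a safe sequence.


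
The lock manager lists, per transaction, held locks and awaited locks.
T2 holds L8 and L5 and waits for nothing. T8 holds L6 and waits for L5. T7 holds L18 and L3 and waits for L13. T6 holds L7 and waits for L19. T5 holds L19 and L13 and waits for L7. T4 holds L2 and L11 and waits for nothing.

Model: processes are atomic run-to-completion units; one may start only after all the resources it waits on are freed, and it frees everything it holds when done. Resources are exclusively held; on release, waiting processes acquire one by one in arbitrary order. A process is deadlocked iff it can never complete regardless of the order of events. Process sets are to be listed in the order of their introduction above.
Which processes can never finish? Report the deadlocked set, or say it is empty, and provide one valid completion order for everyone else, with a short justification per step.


Deadlocked set: T7, T6 and T5.
Key observation: along T5 -> T6 -> T5, each member waits on what the next one holds — a deadlock; T7 waits into the deadlock from upstream.
A valid finishing order for the others: T4, T2, T8.
Step-by-step check:
  run T4 (it waits on nothing); releases L2 and L11
  run T2 (it waits on nothing); releases L8 and L5
  T8 waits on L5 — all released -> runs and releases L6


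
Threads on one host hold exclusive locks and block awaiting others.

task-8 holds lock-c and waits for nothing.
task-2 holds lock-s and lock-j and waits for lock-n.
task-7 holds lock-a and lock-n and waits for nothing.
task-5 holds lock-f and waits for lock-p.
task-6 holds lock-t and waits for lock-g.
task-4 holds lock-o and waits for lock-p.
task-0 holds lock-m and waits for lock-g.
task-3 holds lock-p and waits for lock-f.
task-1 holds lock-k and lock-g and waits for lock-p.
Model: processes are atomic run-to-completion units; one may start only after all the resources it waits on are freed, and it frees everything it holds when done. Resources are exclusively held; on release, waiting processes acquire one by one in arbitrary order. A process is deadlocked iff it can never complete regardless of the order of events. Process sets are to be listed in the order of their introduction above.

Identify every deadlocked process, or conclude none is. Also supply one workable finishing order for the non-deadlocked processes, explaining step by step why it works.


Deadlocked: task-5, task-6, task-4, task-0, task-3 and task-1.
Key observation: the loop task-5 -> task-3 -> task-5 blocks itself forever; task-6, task-4, task-0 and task-1 wait into the deadlock from upstream.
One completion order for the rest: task-8, task-7, task-2.
Check, step by step:
  task-8: no waits; runs immediately, freeing lock-c
  task-7: no waits; runs immediately, freeing lock-a and lock-n
  run task-2 (all its waits — lock-n — are resolved); releases lock-s and lock-j


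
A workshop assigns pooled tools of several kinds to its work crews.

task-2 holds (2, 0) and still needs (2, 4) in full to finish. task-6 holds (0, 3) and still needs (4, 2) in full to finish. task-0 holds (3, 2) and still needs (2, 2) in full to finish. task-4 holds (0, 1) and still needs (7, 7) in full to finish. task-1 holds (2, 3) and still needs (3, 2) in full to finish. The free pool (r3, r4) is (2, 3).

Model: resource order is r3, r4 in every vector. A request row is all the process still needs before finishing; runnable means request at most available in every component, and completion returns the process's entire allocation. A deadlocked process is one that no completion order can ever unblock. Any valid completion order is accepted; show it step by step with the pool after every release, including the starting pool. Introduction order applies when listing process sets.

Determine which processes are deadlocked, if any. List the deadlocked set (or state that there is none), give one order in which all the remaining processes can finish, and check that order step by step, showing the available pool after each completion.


The deadlocked set is empty.
Key observation: no deadlock: task-0 fits now, and the freed resources carry the rest through.
One completion order for the rest: task-0, task-2, task-6, task-1, task-4. Step-by-step check:
  pool = (2, 3)
  task-0: need (2, 2) fits (2, 3); releases (3, 2), pool now (5, 5)
  task-2: need (2, 4) fits (5, 5); releases (2, 0), pool now (7, 5)
  task-6: need (4, 2) fits (7, 5); releases (0, 3), pool now (7, 8)
  task-1: need (3, 2) fits (7, 8); releases (2, 3), pool now (9, 11)
  task-4: need (7, 7) fits (9, 11); releases (0, 1), pool now (9, 12)


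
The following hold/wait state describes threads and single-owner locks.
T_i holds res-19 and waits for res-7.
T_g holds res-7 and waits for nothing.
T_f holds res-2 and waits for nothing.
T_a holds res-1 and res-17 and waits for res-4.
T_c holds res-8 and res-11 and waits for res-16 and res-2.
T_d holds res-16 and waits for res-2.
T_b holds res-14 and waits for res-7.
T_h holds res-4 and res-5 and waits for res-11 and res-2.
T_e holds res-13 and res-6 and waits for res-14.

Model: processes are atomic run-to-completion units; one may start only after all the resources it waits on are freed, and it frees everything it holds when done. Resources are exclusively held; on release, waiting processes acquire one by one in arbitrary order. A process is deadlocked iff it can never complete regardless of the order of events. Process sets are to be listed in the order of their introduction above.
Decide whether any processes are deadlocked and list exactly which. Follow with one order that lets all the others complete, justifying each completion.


The deadlocked set is empty.
Key observation: the waits form no ring: some process can always run, and its releases unblock the others one by one.
A valid finishing order for the others: T_f, T_d, T_c, T_g, T_b, T_i, T_h, T_a, T_e.
Walking it through:
  T_f: no waits; runs immediately, freeing res-2
  run T_d (all its waits — res-2 — are resolved); releases res-16
  run T_c (all its waits — res-16 and res-2 — are resolved); releases res-8 and res-11
  T_g: no waits; runs immediately, freeing res-7
  run T_b (all its waits — res-7 — are resolved); releases res-14
  run T_i (all its waits — res-7 — are resolved); releases res-19
  run T_h (all its waits — res-11 and res-2 — are resolved); releases res-4 and res-5
  run T_a (all its waits — res-4 — are resolved); releases res-1 and res-17
  run T_e (all its waits — res-14 — are resolved); releases res-13 and res-6


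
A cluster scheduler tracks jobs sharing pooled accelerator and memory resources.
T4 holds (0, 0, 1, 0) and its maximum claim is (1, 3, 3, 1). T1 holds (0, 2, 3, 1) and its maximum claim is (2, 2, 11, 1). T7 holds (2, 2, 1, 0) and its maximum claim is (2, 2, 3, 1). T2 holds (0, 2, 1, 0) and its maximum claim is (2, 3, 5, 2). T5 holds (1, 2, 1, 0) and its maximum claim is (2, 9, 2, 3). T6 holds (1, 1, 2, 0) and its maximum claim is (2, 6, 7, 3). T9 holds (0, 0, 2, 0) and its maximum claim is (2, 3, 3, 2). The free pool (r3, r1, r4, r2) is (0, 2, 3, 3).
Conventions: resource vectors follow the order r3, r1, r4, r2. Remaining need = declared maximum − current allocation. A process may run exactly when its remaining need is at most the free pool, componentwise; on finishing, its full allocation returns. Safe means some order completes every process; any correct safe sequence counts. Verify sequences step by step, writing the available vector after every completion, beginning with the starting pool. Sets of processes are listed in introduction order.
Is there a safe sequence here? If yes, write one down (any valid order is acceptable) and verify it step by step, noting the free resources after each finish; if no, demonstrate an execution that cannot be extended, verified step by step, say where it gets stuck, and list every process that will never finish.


SAFE. One safe sequence: T7, T9, T2, T4, T1, T5, T6.
Key observation: reading the order forward, T9 is the first process whose need (2, 3, 1, 2) meets the free pool (2, 4, 4, 3) exactly on a resource it requests.
Verifying each step:
  pool = (0, 2, 3, 3)
  T7 needs (0, 0, 2, 1) <= (0, 2, 3, 3) -> finishes; pool += (2, 2, 1, 0) = (2, 4, 4, 3)
  T9 needs (2, 3, 1, 2) <= (2, 4, 4, 3) -> finishes; pool += (0, 0, 2, 0) = (2, 4, 6, 3)
  T2 needs (2, 1, 4, 2) <= (2, 4, 6, 3) -> finishes; pool += (0, 2, 1, 0) = (2, 6, 7, 3)
  T4 needs (1, 3, 2, 1) <= (2, 6, 7, 3) -> finishes; pool += (0, 0, 1, 0) = (2, 6, 8, 3)
  T1 needs (2, 0, 8, 0) <= (2, 6, 8, 3) -> finishes; pool += (0, 2, 3, 1) = (2, 8, 11, 4)
  T5 needs (1, 7, 1, 3) <= (2, 8, 11, 4) -> finishes; pool += (1, 2, 1, 0) = (3, 10, 12, 4)
  T6 needs (1, 5, 5, 3) <= (3, 10, 12, 4) -> finishes; pool += (1, 1, 2, 0) = (4, 11, 14, 4)


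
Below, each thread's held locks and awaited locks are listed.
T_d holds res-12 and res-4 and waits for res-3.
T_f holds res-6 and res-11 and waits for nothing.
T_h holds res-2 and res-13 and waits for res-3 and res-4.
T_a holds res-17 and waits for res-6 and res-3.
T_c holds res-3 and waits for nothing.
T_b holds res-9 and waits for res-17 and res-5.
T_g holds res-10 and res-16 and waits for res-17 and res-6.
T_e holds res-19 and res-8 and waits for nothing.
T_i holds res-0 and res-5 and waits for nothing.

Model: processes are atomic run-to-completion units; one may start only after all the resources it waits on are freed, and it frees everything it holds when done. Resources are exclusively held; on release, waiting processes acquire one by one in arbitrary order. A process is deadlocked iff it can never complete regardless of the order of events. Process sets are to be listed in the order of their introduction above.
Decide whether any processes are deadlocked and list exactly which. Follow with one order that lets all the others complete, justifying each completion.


No process is deadlocked.
Key observation: the waits form no ring: some process can always run, and its releases unblock the others one by one.
One completion order for the rest: T_c, T_f, T_a, T_e, T_d, T_h, T_g, T_i, T_b.
Walking it through:
  run T_c (it waits on nothing); releases res-3
  run T_f (it waits on nothing); releases res-6 and res-11
  run T_a (all its waits — res-6 and res-3 — are resolved); releases res-17
  run T_e (it waits on nothing); releases res-19 and res-8
  run T_d (all its waits — res-3 — are resolved); releases res-12 and res-4
  run T_h (all its waits — res-3 and res-4 — are resolved); releases res-2 and res-13
  run T_g (all its waits — res-17 and res-6 — are resolved); releases res-10 and res-16
  run T_i (it waits on nothing); releases res-0 and res-5
  run T_b (all its waits — res-17 and res-5 — are resolved); releases res-9


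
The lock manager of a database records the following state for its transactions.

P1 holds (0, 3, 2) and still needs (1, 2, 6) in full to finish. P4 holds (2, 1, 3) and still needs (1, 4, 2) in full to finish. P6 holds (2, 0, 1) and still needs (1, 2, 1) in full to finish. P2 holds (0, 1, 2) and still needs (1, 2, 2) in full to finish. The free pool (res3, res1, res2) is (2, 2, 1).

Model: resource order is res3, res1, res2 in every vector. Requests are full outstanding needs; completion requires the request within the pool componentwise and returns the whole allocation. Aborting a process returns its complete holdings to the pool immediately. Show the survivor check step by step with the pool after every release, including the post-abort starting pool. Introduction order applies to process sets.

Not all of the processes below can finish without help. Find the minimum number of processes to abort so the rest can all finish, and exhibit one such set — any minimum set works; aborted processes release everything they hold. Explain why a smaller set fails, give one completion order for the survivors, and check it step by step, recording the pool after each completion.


Minimum abort set: P1.
Key observation: P4 was stuck for good until P1 gave back (0, 3, 2); in the order shown it finishes at step 3.
No smaller set exists: with zero aborts the deadlock remains.
The survivors complete as P6, P2, P4. Step-by-step check (starting from the post-abort pool):
  pool = (2, 5, 3)
  P6: need (1, 2, 1) fits (2, 5, 3); releases (2, 0, 1), pool now (4, 5, 4)
  P2: need (1, 2, 2) fits (4, 5, 4); releases (0, 1, 2), pool now (4, 6, 6)
  P4: need (1, 4, 2) fits (4, 6, 6); releases (2, 1, 3), pool now (6, 7, 9)


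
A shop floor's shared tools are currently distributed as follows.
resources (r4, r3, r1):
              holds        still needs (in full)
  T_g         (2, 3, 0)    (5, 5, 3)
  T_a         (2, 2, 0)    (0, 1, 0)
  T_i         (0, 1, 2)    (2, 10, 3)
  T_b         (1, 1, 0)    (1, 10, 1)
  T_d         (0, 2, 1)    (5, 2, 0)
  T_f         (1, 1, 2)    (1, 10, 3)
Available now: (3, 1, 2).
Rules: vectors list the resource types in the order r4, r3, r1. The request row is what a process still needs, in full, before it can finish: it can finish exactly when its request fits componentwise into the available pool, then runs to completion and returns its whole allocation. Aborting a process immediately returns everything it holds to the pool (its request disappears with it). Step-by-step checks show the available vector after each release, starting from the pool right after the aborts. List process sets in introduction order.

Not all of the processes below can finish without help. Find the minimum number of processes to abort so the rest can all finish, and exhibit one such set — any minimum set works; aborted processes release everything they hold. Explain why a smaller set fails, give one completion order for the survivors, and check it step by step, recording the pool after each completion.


Minimum abort set: T_i and T_f.
Key observation: no ordering could ever have run T_b before the abort of T_i and T_f; with (1, 2, 4) back in the pool it fits at step 4.
No one abort is enough; case by case: T_g alone leaves T_i blocked (short on r3); T_a alone leaves T_i blocked (short on r3); T_i alone leaves T_b blocked (short on r3); T_b alone leaves T_i blocked (short on r3); T_d alone leaves T_i blocked (short on r3); T_f alone leaves T_i blocked (short on r3).
Survivors finish in the order: T_a, T_d, T_g, T_b. Walking it through (pool after the aborts first):
  pool = (4, 3, 6)
  run T_a (needs (0, 1, 0), free (4, 3, 6)); after release of (2, 2, 0) the pool is (6, 5, 6)
  run T_d (needs (5, 2, 0), free (6, 5, 6)); after release of (0, 2, 1) the pool is (6, 7, 7)
  run T_g (needs (5, 5, 3), free (6, 7, 7)); after release of (2, 3, 0) the pool is (8, 10, 7)
  run T_b (needs (1, 10, 1), free (8, 10, 7)); after release of (1, 1, 0) the pool is (9, 11, 7)


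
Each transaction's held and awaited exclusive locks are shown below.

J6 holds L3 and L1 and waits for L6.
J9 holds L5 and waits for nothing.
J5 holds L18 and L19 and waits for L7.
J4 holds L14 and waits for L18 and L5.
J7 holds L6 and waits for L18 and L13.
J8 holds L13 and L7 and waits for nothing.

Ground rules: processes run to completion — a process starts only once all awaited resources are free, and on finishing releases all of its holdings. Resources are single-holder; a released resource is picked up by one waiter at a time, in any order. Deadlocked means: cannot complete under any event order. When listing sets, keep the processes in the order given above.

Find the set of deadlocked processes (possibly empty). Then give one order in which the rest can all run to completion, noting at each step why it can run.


Nothing here is deadlocked.
Key observation: every chain of waits terminates; starting from the processes that wait on nothing, all the rest unlock in turn.
A valid finishing order for the others: J8, J5, J7, J9, J4, J6.
Check, step by step:
  run J8 (it waits on nothing); releases L13 and L7
  J5: everything it awaited (L7) is free; runs, freeing L18 and L19
  J7: everything it awaited (L18 and L13) is free; runs, freeing L6
  run J9 (it waits on nothing); releases L5
  J4: everything it awaited (L18 and L5) is free; runs, freeing L14
  J6: everything it awaited (L6) is free; runs, freeing L3 and L1


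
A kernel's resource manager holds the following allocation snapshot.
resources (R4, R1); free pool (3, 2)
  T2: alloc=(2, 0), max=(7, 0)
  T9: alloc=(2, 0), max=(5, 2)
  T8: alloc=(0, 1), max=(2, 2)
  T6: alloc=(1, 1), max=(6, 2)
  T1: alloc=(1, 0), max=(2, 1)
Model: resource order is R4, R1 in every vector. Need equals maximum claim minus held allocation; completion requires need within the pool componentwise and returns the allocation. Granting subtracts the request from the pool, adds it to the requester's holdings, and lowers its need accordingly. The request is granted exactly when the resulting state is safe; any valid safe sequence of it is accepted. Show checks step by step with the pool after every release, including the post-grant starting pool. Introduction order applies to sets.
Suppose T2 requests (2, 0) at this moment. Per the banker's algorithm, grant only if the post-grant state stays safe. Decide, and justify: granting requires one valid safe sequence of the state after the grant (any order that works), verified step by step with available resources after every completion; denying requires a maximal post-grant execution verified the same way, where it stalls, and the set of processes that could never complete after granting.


DENY: after the grant no complete ordering would exist.
Key observation: once T1, T8 finish, the pool peaks at (2, 3) — and every remaining process still needs more R4 than that.
Pretend the grant happened; the run T1, T8 goes as far as possible. Verifying each step:
  pool = (1, 2)
  T1 needs (1, 1) <= (1, 2) -> finishes; pool += (1, 0) = (2, 2)
  T8 needs (2, 1) <= (2, 2) -> finishes; pool += (0, 1) = (2, 3)
  blocked: T2 wants (3, 0), pool (2, 3) — not enough R4
  blocked: T9 wants (3, 2), pool (2, 3) — not enough R4
  blocked: T6 wants (5, 1), pool (2, 3) — not enough R4
Processes that could never finish after the grant: T2, T9 and T6.


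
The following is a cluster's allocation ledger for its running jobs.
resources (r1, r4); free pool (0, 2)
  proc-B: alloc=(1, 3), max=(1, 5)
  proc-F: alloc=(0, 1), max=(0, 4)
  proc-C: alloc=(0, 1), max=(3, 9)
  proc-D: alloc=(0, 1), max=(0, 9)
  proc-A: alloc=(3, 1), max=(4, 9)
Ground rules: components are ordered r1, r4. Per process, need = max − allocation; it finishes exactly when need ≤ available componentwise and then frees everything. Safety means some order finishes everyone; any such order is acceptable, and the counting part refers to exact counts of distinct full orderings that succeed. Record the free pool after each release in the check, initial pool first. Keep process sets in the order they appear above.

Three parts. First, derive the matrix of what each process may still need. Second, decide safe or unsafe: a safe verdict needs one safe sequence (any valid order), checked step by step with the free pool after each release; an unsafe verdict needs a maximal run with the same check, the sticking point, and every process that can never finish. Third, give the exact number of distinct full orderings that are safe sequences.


(1) Need matrix, components ordered r1, r4:
  proc-B: (0, 2)
  proc-F: (0, 3)
  proc-C: (3, 8)
  proc-D: (0, 8)
  proc-A: (1, 8)
(2) UNSAFE.
Key observation: the pool after proc-B, proc-F is (1, 6); every surviving request exceeds it in r4, so progress ends there.
A maximal execution: proc-B, proc-F — then nothing else fits. Verifying each step:
  pool = (0, 2)
  proc-B needs (0, 2) <= (0, 2) -> finishes; pool += (1, 3) = (1, 5)
  proc-F needs (0, 3) <= (1, 5) -> finishes; pool += (0, 1) = (1, 6)
  proc-C cannot run: need (3, 8) vs free (1, 6) (insufficient r1 and r4)
  proc-D cannot run: need (0, 8) vs free (1, 6) (insufficient r4)
  proc-A cannot run: need (1, 8) vs free (1, 6) (insufficient r4)
Never able to finish: proc-C, proc-D and proc-A.
(3) Precisely 0 of the possible complete orderings are safe sequences.


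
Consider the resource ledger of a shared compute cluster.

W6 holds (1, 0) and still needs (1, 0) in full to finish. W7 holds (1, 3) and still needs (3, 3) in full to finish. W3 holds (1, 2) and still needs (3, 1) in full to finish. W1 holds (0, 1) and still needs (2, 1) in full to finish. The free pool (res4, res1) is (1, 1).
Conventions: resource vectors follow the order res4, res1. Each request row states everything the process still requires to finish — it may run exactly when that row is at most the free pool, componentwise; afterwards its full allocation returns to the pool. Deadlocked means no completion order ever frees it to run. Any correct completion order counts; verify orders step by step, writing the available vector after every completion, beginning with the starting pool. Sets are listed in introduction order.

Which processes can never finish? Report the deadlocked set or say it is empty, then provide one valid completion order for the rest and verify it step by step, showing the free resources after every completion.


The deadlocked set is W7 and W3.
Key observation: even finishing W6, W1 leaves just (2, 2) free — too little res4 for any of the remaining processes.
One completion order for the rest: W6, W1. Step-by-step check:
  pool = (1, 1)
  run W6 (needs (1, 0), free (1, 1)); after release of (1, 0) the pool is (2, 1)
  run W1 (needs (2, 1), free (2, 1)); after release of (0, 1) the pool is (2, 2)
The blocked processes can never fit:
  W7 cannot run: need (3, 3) vs free (2, 2) (insufficient res4 and res1)
  W3 cannot run: need (3, 1) vs free (2, 2) (insufficient res4)


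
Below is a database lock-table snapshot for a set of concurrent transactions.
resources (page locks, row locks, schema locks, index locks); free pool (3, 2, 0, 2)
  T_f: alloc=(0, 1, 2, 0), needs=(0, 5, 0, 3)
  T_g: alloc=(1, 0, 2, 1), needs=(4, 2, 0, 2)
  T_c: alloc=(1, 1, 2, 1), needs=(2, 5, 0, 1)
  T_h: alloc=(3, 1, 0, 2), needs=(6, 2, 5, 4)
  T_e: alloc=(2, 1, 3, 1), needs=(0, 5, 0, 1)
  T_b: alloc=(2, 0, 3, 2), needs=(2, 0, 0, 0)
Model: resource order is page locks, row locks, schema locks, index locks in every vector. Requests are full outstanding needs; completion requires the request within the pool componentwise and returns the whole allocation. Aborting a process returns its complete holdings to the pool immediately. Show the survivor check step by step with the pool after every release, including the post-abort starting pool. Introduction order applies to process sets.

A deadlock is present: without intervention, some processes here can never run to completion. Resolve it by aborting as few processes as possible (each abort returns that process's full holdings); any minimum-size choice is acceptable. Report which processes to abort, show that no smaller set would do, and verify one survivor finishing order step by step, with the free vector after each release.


Minimum abort set: T_f and T_c.
Key observation: T_e could never have finished before the abort; with (1, 2, 4, 1) returned by T_f and T_c, it fits at step 4.
Minimality, checking each single-abort alternative: T_f alone leaves T_c blocked (short on row locks); T_g alone leaves T_f blocked (short on row locks); T_c alone leaves T_f blocked (short on row locks); T_h alone leaves T_f blocked (short on row locks); T_e alone leaves T_f blocked (short on row locks); T_b alone leaves T_f blocked (short on row locks).
The survivors complete as T_b, T_h, T_g, T_e. Verifying each step (starting from the post-abort pool):
  pool = (4, 4, 4, 3)
  T_b needs (2, 0, 0, 0) <= (4, 4, 4, 3) -> finishes; pool += (2, 0, 3, 2) = (6, 4, 7, 5)
  T_h needs (6, 2, 5, 4) <= (6, 4, 7, 5) -> finishes; pool += (3, 1, 0, 2) = (9, 5, 7, 7)
  T_g needs (4, 2, 0, 2) <= (9, 5, 7, 7) -> finishes; pool += (1, 0, 2, 1) = (10, 5, 9, 8)
  T_e needs (0, 5, 0, 1) <= (10, 5, 9, 8) -> finishes; pool += (2, 1, 3, 1) = (12, 6, 12, 9)


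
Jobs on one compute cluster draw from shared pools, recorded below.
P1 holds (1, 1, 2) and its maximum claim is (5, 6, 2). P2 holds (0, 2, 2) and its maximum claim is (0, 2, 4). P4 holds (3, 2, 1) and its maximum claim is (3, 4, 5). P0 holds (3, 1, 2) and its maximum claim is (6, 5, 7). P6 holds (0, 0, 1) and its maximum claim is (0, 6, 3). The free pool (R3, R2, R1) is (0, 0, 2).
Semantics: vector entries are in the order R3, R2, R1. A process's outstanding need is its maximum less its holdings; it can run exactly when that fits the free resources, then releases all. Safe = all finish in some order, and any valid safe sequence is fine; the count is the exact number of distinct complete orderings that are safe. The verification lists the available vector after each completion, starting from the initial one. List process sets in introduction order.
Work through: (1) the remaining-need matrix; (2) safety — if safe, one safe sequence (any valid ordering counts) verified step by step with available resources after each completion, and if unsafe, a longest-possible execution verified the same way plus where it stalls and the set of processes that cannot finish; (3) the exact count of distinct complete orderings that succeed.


(1) Need matrix, components ordered R3, R2, R1:
  P1: (4, 5, 0)
  P2: (0, 0, 2)
  P4: (0, 2, 4)
  P0: (3, 4, 5)
  P6: (0, 6, 2)
(2) The state is SAFE; one workable sequence: P2, P4, P0, P1, P6.
Key observation: P2 marks the first exact bind of the order: its need (0, 0, 2) fits the free (0, 0, 2) with zero slack on a requested resource.
Walking it through:
  pool = (0, 0, 2)
  P2: need (0, 0, 2) fits (0, 0, 2); releases (0, 2, 2), pool now (0, 2, 4)
  P4: need (0, 2, 4) fits (0, 2, 4); releases (3, 2, 1), pool now (3, 4, 5)
  P0: need (3, 4, 5) fits (3, 4, 5); releases (3, 1, 2), pool now (6, 5, 7)
  P1: need (4, 5, 0) fits (6, 5, 7); releases (1, 1, 2), pool now (7, 6, 9)
  P6: need (0, 6, 2) fits (7, 6, 9); releases (0, 0, 1), pool now (7, 6, 10)
(3) Precisely 1 of the possible complete orderings is a safe sequence.


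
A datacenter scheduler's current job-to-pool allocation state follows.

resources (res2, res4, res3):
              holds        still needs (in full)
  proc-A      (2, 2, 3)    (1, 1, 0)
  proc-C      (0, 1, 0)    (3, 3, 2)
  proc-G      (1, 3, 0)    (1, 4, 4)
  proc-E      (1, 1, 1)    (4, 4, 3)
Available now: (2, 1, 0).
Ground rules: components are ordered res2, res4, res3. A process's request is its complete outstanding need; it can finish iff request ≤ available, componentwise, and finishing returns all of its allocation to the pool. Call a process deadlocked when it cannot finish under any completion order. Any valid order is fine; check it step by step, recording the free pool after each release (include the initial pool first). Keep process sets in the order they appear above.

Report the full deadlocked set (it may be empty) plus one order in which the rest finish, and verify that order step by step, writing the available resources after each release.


Nothing here is deadlocked.
Key observation: starting with proc-A, each completion frees enough for the next — no one is permanently blocked.
One completion order for the rest: proc-A, proc-C, proc-E, proc-G. Verifying each step:
  pool = (2, 1, 0)
  proc-A: need (1, 1, 0) fits (2, 1, 0); releases (2, 2, 3), pool now (4, 3, 3)
  proc-C: need (3, 3, 2) fits (4, 3, 3); releases (0, 1, 0), pool now (4, 4, 3)
  proc-E: need (4, 4, 3) fits (4, 4, 3); releases (1, 1, 1), pool now (5, 5, 4)
  proc-G: need (1, 4, 4) fits (5, 5, 4); releases (1, 3, 0), pool now (6, 8, 4)


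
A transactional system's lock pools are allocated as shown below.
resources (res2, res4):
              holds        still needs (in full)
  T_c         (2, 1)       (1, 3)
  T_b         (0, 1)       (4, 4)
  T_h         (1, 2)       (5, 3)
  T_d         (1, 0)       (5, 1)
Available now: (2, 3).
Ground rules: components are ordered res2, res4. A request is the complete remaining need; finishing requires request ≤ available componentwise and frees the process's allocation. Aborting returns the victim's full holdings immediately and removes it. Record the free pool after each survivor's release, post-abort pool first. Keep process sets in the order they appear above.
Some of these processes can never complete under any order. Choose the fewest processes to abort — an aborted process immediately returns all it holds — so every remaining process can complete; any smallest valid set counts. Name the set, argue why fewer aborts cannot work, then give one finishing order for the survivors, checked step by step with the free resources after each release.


Abort T_h.
Key observation: T_d was stuck for good until T_h gave back (1, 2); in the order shown it finishes at step 3.
Why nothing smaller works: aborting no one leaves the state deadlocked as given.
The survivors complete as T_c, T_b, T_d. Verifying each step (starting from the post-abort pool):
  pool = (3, 5)
  run T_c (needs (1, 3), free (3, 5)); after release of (2, 1) the pool is (5, 6)
  run T_b (needs (4, 4), free (5, 6)); after release of (0, 1) the pool is (5, 7)
  run T_d (needs (5, 1), free (5, 7)); after release of (1, 0) the pool is (6, 7)
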